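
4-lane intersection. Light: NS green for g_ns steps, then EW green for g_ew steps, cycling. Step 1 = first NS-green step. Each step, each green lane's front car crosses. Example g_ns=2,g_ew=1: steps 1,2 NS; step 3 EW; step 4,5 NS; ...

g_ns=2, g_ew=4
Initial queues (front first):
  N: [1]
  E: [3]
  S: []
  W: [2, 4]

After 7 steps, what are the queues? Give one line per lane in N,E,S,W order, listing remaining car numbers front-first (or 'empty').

Step 1 [NS]: N:car1-GO,E:wait,S:empty,W:wait | queues: N=0 E=1 S=0 W=2
Step 2 [NS]: N:empty,E:wait,S:empty,W:wait | queues: N=0 E=1 S=0 W=2
Step 3 [EW]: N:wait,E:car3-GO,S:wait,W:car2-GO | queues: N=0 E=0 S=0 W=1
Step 4 [EW]: N:wait,E:empty,S:wait,W:car4-GO | queues: N=0 E=0 S=0 W=0

N: empty
E: empty
S: empty
W: empty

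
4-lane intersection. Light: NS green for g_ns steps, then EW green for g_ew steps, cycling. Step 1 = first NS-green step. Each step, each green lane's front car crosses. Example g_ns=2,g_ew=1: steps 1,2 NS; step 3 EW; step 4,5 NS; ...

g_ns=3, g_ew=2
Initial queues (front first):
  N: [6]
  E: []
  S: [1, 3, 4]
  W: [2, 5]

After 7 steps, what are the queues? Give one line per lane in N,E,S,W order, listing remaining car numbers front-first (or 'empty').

Step 1 [NS]: N:car6-GO,E:wait,S:car1-GO,W:wait | queues: N=0 E=0 S=2 W=2
Step 2 [NS]: N:empty,E:wait,S:car3-GO,W:wait | queues: N=0 E=0 S=1 W=2
Step 3 [NS]: N:empty,E:wait,S:car4-GO,W:wait | queues: N=0 E=0 S=0 W=2
Step 4 [EW]: N:wait,E:empty,S:wait,W:car2-GO | queues: N=0 E=0 S=0 W=1
Step 5 [EW]: N:wait,E:empty,S:wait,W:car5-GO | queues: N=0 E=0 S=0 W=0

N: empty
E: empty
S: empty
W: empty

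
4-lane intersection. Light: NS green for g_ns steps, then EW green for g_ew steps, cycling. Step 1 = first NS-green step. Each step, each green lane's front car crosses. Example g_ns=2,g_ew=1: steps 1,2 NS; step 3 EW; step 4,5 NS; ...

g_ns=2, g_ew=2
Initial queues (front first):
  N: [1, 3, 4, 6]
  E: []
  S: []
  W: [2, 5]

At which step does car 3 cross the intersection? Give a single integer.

Step 1 [NS]: N:car1-GO,E:wait,S:empty,W:wait | queues: N=3 E=0 S=0 W=2
Step 2 [NS]: N:car3-GO,E:wait,S:empty,W:wait | queues: N=2 E=0 S=0 W=2
Step 3 [EW]: N:wait,E:empty,S:wait,W:car2-GO | queues: N=2 E=0 S=0 W=1
Step 4 [EW]: N:wait,E:empty,S:wait,W:car5-GO | queues: N=2 E=0 S=0 W=0
Step 5 [NS]: N:car4-GO,E:wait,S:empty,W:wait | queues: N=1 E=0 S=0 W=0
Step 6 [NS]: N:car6-GO,E:wait,S:empty,W:wait | queues: N=0 E=0 S=0 W=0
Car 3 crosses at step 2

2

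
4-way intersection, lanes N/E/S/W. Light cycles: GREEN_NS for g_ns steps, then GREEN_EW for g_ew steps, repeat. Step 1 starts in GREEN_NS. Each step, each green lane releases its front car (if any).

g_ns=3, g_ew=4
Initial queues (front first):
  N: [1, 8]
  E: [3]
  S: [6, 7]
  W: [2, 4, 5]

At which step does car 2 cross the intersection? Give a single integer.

Step 1 [NS]: N:car1-GO,E:wait,S:car6-GO,W:wait | queues: N=1 E=1 S=1 W=3
Step 2 [NS]: N:car8-GO,E:wait,S:car7-GO,W:wait | queues: N=0 E=1 S=0 W=3
Step 3 [NS]: N:empty,E:wait,S:empty,W:wait | queues: N=0 E=1 S=0 W=3
Step 4 [EW]: N:wait,E:car3-GO,S:wait,W:car2-GO | queues: N=0 E=0 S=0 W=2
Step 5 [EW]: N:wait,E:empty,S:wait,W:car4-GO | queues: N=0 E=0 S=0 W=1
Step 6 [EW]: N:wait,E:empty,S:wait,W:car5-GO | queues: N=0 E=0 S=0 W=0
Car 2 crosses at step 4

4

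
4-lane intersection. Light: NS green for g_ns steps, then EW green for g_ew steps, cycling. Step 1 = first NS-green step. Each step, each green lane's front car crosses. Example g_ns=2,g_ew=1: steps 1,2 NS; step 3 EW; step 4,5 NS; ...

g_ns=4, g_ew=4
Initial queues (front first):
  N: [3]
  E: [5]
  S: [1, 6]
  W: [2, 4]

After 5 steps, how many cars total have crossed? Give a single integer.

Step 1 [NS]: N:car3-GO,E:wait,S:car1-GO,W:wait | queues: N=0 E=1 S=1 W=2
Step 2 [NS]: N:empty,E:wait,S:car6-GO,W:wait | queues: N=0 E=1 S=0 W=2
Step 3 [NS]: N:empty,E:wait,S:empty,W:wait | queues: N=0 E=1 S=0 W=2
Step 4 [NS]: N:empty,E:wait,S:empty,W:wait | queues: N=0 E=1 S=0 W=2
Step 5 [EW]: N:wait,E:car5-GO,S:wait,W:car2-GO | queues: N=0 E=0 S=0 W=1
Cars crossed by step 5: 5

Answer: 5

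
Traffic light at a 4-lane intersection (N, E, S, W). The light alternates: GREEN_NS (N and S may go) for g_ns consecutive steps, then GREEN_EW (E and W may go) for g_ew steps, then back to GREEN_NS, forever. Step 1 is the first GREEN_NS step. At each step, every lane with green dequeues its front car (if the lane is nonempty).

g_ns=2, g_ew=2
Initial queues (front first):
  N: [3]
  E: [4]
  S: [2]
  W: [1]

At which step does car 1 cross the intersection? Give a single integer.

Step 1 [NS]: N:car3-GO,E:wait,S:car2-GO,W:wait | queues: N=0 E=1 S=0 W=1
Step 2 [NS]: N:empty,E:wait,S:empty,W:wait | queues: N=0 E=1 S=0 W=1
Step 3 [EW]: N:wait,E:car4-GO,S:wait,W:car1-GO | queues: N=0 E=0 S=0 W=0
Car 1 crosses at step 3

3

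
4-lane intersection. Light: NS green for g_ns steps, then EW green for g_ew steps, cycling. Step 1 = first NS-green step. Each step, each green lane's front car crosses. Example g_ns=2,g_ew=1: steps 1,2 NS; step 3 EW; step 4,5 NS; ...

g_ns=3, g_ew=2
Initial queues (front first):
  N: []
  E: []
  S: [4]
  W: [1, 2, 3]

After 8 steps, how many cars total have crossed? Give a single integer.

Answer: 3

Derivation:
Step 1 [NS]: N:empty,E:wait,S:car4-GO,W:wait | queues: N=0 E=0 S=0 W=3
Step 2 [NS]: N:empty,E:wait,S:empty,W:wait | queues: N=0 E=0 S=0 W=3
Step 3 [NS]: N:empty,E:wait,S:empty,W:wait | queues: N=0 E=0 S=0 W=3
Step 4 [EW]: N:wait,E:empty,S:wait,W:car1-GO | queues: N=0 E=0 S=0 W=2
Step 5 [EW]: N:wait,E:empty,S:wait,W:car2-GO | queues: N=0 E=0 S=0 W=1
Step 6 [NS]: N:empty,E:wait,S:empty,W:wait | queues: N=0 E=0 S=0 W=1
Step 7 [NS]: N:empty,E:wait,S:empty,W:wait | queues: N=0 E=0 S=0 W=1
Step 8 [NS]: N:empty,E:wait,S:empty,W:wait | queues: N=0 E=0 S=0 W=1
Cars crossed by step 8: 3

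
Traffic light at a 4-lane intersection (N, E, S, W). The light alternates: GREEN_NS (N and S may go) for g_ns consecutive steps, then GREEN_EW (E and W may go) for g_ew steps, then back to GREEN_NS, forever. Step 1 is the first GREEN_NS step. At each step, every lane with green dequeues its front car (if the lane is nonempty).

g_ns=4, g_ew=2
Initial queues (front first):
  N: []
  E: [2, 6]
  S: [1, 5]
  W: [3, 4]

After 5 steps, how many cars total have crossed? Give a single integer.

Step 1 [NS]: N:empty,E:wait,S:car1-GO,W:wait | queues: N=0 E=2 S=1 W=2
Step 2 [NS]: N:empty,E:wait,S:car5-GO,W:wait | queues: N=0 E=2 S=0 W=2
Step 3 [NS]: N:empty,E:wait,S:empty,W:wait | queues: N=0 E=2 S=0 W=2
Step 4 [NS]: N:empty,E:wait,S:empty,W:wait | queues: N=0 E=2 S=0 W=2
Step 5 [EW]: N:wait,E:car2-GO,S:wait,W:car3-GO | queues: N=0 E=1 S=0 W=1
Cars crossed by step 5: 4

Answer: 4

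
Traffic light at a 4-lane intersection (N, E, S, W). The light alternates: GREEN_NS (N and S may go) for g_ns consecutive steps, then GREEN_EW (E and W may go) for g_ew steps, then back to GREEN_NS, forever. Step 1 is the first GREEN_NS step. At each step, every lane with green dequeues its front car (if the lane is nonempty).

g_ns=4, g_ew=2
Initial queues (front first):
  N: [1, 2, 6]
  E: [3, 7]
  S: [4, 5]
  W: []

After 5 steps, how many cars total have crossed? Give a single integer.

Step 1 [NS]: N:car1-GO,E:wait,S:car4-GO,W:wait | queues: N=2 E=2 S=1 W=0
Step 2 [NS]: N:car2-GO,E:wait,S:car5-GO,W:wait | queues: N=1 E=2 S=0 W=0
Step 3 [NS]: N:car6-GO,E:wait,S:empty,W:wait | queues: N=0 E=2 S=0 W=0
Step 4 [NS]: N:empty,E:wait,S:empty,W:wait | queues: N=0 E=2 S=0 W=0
Step 5 [EW]: N:wait,E:car3-GO,S:wait,W:empty | queues: N=0 E=1 S=0 W=0
Cars crossed by step 5: 6

Answer: 6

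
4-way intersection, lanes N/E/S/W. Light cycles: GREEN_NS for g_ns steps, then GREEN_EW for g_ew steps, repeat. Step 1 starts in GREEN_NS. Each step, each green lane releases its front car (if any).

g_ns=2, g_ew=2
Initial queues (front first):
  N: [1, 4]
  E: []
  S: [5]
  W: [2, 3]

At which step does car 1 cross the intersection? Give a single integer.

Step 1 [NS]: N:car1-GO,E:wait,S:car5-GO,W:wait | queues: N=1 E=0 S=0 W=2
Step 2 [NS]: N:car4-GO,E:wait,S:empty,W:wait | queues: N=0 E=0 S=0 W=2
Step 3 [EW]: N:wait,E:empty,S:wait,W:car2-GO | queues: N=0 E=0 S=0 W=1
Step 4 [EW]: N:wait,E:empty,S:wait,W:car3-GO | queues: N=0 E=0 S=0 W=0
Car 1 crosses at step 1

1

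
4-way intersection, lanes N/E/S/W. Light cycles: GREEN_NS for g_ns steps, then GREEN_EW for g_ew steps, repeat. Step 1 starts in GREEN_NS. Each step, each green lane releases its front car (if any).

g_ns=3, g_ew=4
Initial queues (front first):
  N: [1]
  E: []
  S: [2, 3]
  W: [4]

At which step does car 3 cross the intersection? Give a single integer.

Step 1 [NS]: N:car1-GO,E:wait,S:car2-GO,W:wait | queues: N=0 E=0 S=1 W=1
Step 2 [NS]: N:empty,E:wait,S:car3-GO,W:wait | queues: N=0 E=0 S=0 W=1
Step 3 [NS]: N:empty,E:wait,S:empty,W:wait | queues: N=0 E=0 S=0 W=1
Step 4 [EW]: N:wait,E:empty,S:wait,W:car4-GO | queues: N=0 E=0 S=0 W=0
Car 3 crosses at step 2

2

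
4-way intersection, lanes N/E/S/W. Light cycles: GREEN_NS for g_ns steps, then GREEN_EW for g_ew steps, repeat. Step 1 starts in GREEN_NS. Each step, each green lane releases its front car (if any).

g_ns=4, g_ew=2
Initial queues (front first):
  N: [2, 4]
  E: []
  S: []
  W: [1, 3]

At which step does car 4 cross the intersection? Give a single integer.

Step 1 [NS]: N:car2-GO,E:wait,S:empty,W:wait | queues: N=1 E=0 S=0 W=2
Step 2 [NS]: N:car4-GO,E:wait,S:empty,W:wait | queues: N=0 E=0 S=0 W=2
Step 3 [NS]: N:empty,E:wait,S:empty,W:wait | queues: N=0 E=0 S=0 W=2
Step 4 [NS]: N:empty,E:wait,S:empty,W:wait | queues: N=0 E=0 S=0 W=2
Step 5 [EW]: N:wait,E:empty,S:wait,W:car1-GO | queues: N=0 E=0 S=0 W=1
Step 6 [EW]: N:wait,E:empty,S:wait,W:car3-GO | queues: N=0 E=0 S=0 W=0
Car 4 crosses at step 2

2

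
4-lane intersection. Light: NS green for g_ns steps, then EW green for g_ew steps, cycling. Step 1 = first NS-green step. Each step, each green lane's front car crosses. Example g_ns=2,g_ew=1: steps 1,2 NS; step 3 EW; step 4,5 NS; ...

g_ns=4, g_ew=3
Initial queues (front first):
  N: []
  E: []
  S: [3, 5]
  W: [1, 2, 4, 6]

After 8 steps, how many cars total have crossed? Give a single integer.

Answer: 5

Derivation:
Step 1 [NS]: N:empty,E:wait,S:car3-GO,W:wait | queues: N=0 E=0 S=1 W=4
Step 2 [NS]: N:empty,E:wait,S:car5-GO,W:wait | queues: N=0 E=0 S=0 W=4
Step 3 [NS]: N:empty,E:wait,S:empty,W:wait | queues: N=0 E=0 S=0 W=4
Step 4 [NS]: N:empty,E:wait,S:empty,W:wait | queues: N=0 E=0 S=0 W=4
Step 5 [EW]: N:wait,E:empty,S:wait,W:car1-GO | queues: N=0 E=0 S=0 W=3
Step 6 [EW]: N:wait,E:empty,S:wait,W:car2-GO | queues: N=0 E=0 S=0 W=2
Step 7 [EW]: N:wait,E:empty,S:wait,W:car4-GO | queues: N=0 E=0 S=0 W=1
Step 8 [NS]: N:empty,E:wait,S:empty,W:wait | queues: N=0 E=0 S=0 W=1
Cars crossed by step 8: 5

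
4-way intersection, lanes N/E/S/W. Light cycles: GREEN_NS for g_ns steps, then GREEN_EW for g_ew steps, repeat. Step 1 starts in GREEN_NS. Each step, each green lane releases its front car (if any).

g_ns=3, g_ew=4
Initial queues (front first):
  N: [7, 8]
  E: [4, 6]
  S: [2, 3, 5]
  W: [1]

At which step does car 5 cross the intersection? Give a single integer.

Step 1 [NS]: N:car7-GO,E:wait,S:car2-GO,W:wait | queues: N=1 E=2 S=2 W=1
Step 2 [NS]: N:car8-GO,E:wait,S:car3-GO,W:wait | queues: N=0 E=2 S=1 W=1
Step 3 [NS]: N:empty,E:wait,S:car5-GO,W:wait | queues: N=0 E=2 S=0 W=1
Step 4 [EW]: N:wait,E:car4-GO,S:wait,W:car1-GO | queues: N=0 E=1 S=0 W=0
Step 5 [EW]: N:wait,E:car6-GO,S:wait,W:empty | queues: N=0 E=0 S=0 W=0
Car 5 crosses at step 3

3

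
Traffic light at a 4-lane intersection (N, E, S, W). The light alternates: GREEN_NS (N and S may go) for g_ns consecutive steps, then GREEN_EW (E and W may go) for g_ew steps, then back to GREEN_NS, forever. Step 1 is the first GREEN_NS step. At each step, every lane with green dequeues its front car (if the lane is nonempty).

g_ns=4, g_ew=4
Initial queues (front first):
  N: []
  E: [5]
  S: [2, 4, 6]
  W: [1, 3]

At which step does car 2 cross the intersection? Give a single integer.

Step 1 [NS]: N:empty,E:wait,S:car2-GO,W:wait | queues: N=0 E=1 S=2 W=2
Step 2 [NS]: N:empty,E:wait,S:car4-GO,W:wait | queues: N=0 E=1 S=1 W=2
Step 3 [NS]: N:empty,E:wait,S:car6-GO,W:wait | queues: N=0 E=1 S=0 W=2
Step 4 [NS]: N:empty,E:wait,S:empty,W:wait | queues: N=0 E=1 S=0 W=2
Step 5 [EW]: N:wait,E:car5-GO,S:wait,W:car1-GO | queues: N=0 E=0 S=0 W=1
Step 6 [EW]: N:wait,E:empty,S:wait,W:car3-GO | queues: N=0 E=0 S=0 W=0
Car 2 crosses at step 1

1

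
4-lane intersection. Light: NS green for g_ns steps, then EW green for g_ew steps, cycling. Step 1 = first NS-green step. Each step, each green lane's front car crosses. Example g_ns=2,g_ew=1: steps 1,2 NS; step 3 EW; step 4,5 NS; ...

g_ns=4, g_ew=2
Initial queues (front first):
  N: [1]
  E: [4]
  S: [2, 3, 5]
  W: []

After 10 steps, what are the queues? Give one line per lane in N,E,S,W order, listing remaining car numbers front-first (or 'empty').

Step 1 [NS]: N:car1-GO,E:wait,S:car2-GO,W:wait | queues: N=0 E=1 S=2 W=0
Step 2 [NS]: N:empty,E:wait,S:car3-GO,W:wait | queues: N=0 E=1 S=1 W=0
Step 3 [NS]: N:empty,E:wait,S:car5-GO,W:wait | queues: N=0 E=1 S=0 W=0
Step 4 [NS]: N:empty,E:wait,S:empty,W:wait | queues: N=0 E=1 S=0 W=0
Step 5 [EW]: N:wait,E:car4-GO,S:wait,W:empty | queues: N=0 E=0 S=0 W=0

N: empty
E: empty
S: empty
W: empty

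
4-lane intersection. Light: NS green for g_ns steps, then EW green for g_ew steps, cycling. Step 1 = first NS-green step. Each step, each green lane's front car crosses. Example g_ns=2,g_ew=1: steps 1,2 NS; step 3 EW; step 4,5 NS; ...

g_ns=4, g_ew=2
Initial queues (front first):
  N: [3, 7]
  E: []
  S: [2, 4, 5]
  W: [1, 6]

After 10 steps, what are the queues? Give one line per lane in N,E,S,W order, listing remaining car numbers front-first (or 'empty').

Step 1 [NS]: N:car3-GO,E:wait,S:car2-GO,W:wait | queues: N=1 E=0 S=2 W=2
Step 2 [NS]: N:car7-GO,E:wait,S:car4-GO,W:wait | queues: N=0 E=0 S=1 W=2
Step 3 [NS]: N:empty,E:wait,S:car5-GO,W:wait | queues: N=0 E=0 S=0 W=2
Step 4 [NS]: N:empty,E:wait,S:empty,W:wait | queues: N=0 E=0 S=0 W=2
Step 5 [EW]: N:wait,E:empty,S:wait,W:car1-GO | queues: N=0 E=0 S=0 W=1
Step 6 [EW]: N:wait,E:empty,S:wait,W:car6-GO | queues: N=0 E=0 S=0 W=0

N: empty
E: empty
S: empty
W: empty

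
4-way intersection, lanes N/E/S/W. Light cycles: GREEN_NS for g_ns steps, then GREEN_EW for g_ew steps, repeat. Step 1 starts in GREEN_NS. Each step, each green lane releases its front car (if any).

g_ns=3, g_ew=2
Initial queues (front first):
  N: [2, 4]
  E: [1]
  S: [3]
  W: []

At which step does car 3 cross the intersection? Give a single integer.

Step 1 [NS]: N:car2-GO,E:wait,S:car3-GO,W:wait | queues: N=1 E=1 S=0 W=0
Step 2 [NS]: N:car4-GO,E:wait,S:empty,W:wait | queues: N=0 E=1 S=0 W=0
Step 3 [NS]: N:empty,E:wait,S:empty,W:wait | queues: N=0 E=1 S=0 W=0
Step 4 [EW]: N:wait,E:car1-GO,S:wait,W:empty | queues: N=0 E=0 S=0 W=0
Car 3 crosses at step 1

1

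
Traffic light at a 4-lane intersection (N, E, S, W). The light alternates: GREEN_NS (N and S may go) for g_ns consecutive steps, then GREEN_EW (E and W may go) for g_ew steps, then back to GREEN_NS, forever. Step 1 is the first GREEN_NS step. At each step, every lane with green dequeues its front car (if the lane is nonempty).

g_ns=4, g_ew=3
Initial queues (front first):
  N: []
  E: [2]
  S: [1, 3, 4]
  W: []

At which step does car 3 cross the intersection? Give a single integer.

Step 1 [NS]: N:empty,E:wait,S:car1-GO,W:wait | queues: N=0 E=1 S=2 W=0
Step 2 [NS]: N:empty,E:wait,S:car3-GO,W:wait | queues: N=0 E=1 S=1 W=0
Step 3 [NS]: N:empty,E:wait,S:car4-GO,W:wait | queues: N=0 E=1 S=0 W=0
Step 4 [NS]: N:empty,E:wait,S:empty,W:wait | queues: N=0 E=1 S=0 W=0
Step 5 [EW]: N:wait,E:car2-GO,S:wait,W:empty | queues: N=0 E=0 S=0 W=0
Car 3 crosses at step 2

2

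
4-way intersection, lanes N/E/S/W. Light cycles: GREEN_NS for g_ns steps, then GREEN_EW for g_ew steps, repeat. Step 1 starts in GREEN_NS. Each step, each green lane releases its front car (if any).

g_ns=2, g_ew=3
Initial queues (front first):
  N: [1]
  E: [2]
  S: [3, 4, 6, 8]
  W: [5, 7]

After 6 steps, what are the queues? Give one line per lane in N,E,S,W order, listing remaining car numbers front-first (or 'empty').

Step 1 [NS]: N:car1-GO,E:wait,S:car3-GO,W:wait | queues: N=0 E=1 S=3 W=2
Step 2 [NS]: N:empty,E:wait,S:car4-GO,W:wait | queues: N=0 E=1 S=2 W=2
Step 3 [EW]: N:wait,E:car2-GO,S:wait,W:car5-GO | queues: N=0 E=0 S=2 W=1
Step 4 [EW]: N:wait,E:empty,S:wait,W:car7-GO | queues: N=0 E=0 S=2 W=0
Step 5 [EW]: N:wait,E:empty,S:wait,W:empty | queues: N=0 E=0 S=2 W=0
Step 6 [NS]: N:empty,E:wait,S:car6-GO,W:wait | queues: N=0 E=0 S=1 W=0

N: empty
E: empty
S: 8
W: empty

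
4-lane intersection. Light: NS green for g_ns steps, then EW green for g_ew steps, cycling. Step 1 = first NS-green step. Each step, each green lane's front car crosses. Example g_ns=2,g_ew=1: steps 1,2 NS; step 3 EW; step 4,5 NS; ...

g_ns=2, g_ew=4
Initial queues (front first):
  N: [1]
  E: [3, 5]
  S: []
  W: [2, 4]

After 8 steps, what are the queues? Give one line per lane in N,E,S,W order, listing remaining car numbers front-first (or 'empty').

Step 1 [NS]: N:car1-GO,E:wait,S:empty,W:wait | queues: N=0 E=2 S=0 W=2
Step 2 [NS]: N:empty,E:wait,S:empty,W:wait | queues: N=0 E=2 S=0 W=2
Step 3 [EW]: N:wait,E:car3-GO,S:wait,W:car2-GO | queues: N=0 E=1 S=0 W=1
Step 4 [EW]: N:wait,E:car5-GO,S:wait,W:car4-GO | queues: N=0 E=0 S=0 W=0

N: empty
E: empty
S: empty
W: empty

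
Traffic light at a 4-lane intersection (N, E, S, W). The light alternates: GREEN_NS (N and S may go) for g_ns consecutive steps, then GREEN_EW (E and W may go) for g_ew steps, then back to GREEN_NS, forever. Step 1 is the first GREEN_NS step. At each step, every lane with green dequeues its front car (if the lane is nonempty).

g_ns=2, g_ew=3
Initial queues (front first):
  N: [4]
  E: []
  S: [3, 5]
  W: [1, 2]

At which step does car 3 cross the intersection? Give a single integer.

Step 1 [NS]: N:car4-GO,E:wait,S:car3-GO,W:wait | queues: N=0 E=0 S=1 W=2
Step 2 [NS]: N:empty,E:wait,S:car5-GO,W:wait | queues: N=0 E=0 S=0 W=2
Step 3 [EW]: N:wait,E:empty,S:wait,W:car1-GO | queues: N=0 E=0 S=0 W=1
Step 4 [EW]: N:wait,E:empty,S:wait,W:car2-GO | queues: N=0 E=0 S=0 W=0
Car 3 crosses at step 1

1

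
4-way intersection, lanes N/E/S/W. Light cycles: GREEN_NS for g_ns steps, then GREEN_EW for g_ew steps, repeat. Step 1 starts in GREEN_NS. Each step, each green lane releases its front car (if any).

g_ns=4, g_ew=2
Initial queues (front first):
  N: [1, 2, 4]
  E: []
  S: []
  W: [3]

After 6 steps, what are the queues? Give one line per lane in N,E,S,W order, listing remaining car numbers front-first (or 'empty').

Step 1 [NS]: N:car1-GO,E:wait,S:empty,W:wait | queues: N=2 E=0 S=0 W=1
Step 2 [NS]: N:car2-GO,E:wait,S:empty,W:wait | queues: N=1 E=0 S=0 W=1
Step 3 [NS]: N:car4-GO,E:wait,S:empty,W:wait | queues: N=0 E=0 S=0 W=1
Step 4 [NS]: N:empty,E:wait,S:empty,W:wait | queues: N=0 E=0 S=0 W=1
Step 5 [EW]: N:wait,E:empty,S:wait,W:car3-GO | queues: N=0 E=0 S=0 W=0

N: empty
E: empty
S: empty
W: empty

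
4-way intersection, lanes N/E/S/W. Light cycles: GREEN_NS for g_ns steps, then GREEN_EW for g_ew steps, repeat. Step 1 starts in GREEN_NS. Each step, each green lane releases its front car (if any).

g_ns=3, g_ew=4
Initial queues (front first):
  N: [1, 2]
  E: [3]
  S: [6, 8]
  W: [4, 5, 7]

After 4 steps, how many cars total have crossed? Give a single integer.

Answer: 6

Derivation:
Step 1 [NS]: N:car1-GO,E:wait,S:car6-GO,W:wait | queues: N=1 E=1 S=1 W=3
Step 2 [NS]: N:car2-GO,E:wait,S:car8-GO,W:wait | queues: N=0 E=1 S=0 W=3
Step 3 [NS]: N:empty,E:wait,S:empty,W:wait | queues: N=0 E=1 S=0 W=3
Step 4 [EW]: N:wait,E:car3-GO,S:wait,W:car4-GO | queues: N=0 E=0 S=0 W=2
Cars crossed by step 4: 6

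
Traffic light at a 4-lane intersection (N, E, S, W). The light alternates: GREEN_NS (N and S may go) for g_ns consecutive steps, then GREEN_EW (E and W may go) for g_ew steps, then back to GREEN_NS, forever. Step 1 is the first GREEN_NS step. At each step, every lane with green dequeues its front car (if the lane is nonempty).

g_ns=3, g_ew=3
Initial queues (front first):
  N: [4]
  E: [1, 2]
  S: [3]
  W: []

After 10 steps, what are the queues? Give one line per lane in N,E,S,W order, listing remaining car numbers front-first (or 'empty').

Step 1 [NS]: N:car4-GO,E:wait,S:car3-GO,W:wait | queues: N=0 E=2 S=0 W=0
Step 2 [NS]: N:empty,E:wait,S:empty,W:wait | queues: N=0 E=2 S=0 W=0
Step 3 [NS]: N:empty,E:wait,S:empty,W:wait | queues: N=0 E=2 S=0 W=0
Step 4 [EW]: N:wait,E:car1-GO,S:wait,W:empty | queues: N=0 E=1 S=0 W=0
Step 5 [EW]: N:wait,E:car2-GO,S:wait,W:empty | queues: N=0 E=0 S=0 W=0

N: empty
E: empty
S: empty
W: empty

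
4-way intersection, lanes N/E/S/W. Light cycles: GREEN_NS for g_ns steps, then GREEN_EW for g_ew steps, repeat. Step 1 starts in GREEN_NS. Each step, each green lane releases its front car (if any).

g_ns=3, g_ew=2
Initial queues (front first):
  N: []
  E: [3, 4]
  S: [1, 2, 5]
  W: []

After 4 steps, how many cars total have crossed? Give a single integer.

Step 1 [NS]: N:empty,E:wait,S:car1-GO,W:wait | queues: N=0 E=2 S=2 W=0
Step 2 [NS]: N:empty,E:wait,S:car2-GO,W:wait | queues: N=0 E=2 S=1 W=0
Step 3 [NS]: N:empty,E:wait,S:car5-GO,W:wait | queues: N=0 E=2 S=0 W=0
Step 4 [EW]: N:wait,E:car3-GO,S:wait,W:empty | queues: N=0 E=1 S=0 W=0
Cars crossed by step 4: 4

Answer: 4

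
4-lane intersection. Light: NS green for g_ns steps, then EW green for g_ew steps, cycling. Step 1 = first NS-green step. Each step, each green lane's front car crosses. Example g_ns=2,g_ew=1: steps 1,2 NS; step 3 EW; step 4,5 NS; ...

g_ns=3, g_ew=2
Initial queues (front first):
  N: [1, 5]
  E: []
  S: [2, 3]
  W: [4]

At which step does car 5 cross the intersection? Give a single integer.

Step 1 [NS]: N:car1-GO,E:wait,S:car2-GO,W:wait | queues: N=1 E=0 S=1 W=1
Step 2 [NS]: N:car5-GO,E:wait,S:car3-GO,W:wait | queues: N=0 E=0 S=0 W=1
Step 3 [NS]: N:empty,E:wait,S:empty,W:wait | queues: N=0 E=0 S=0 W=1
Step 4 [EW]: N:wait,E:empty,S:wait,W:car4-GO | queues: N=0 E=0 S=0 W=0
Car 5 crosses at step 2

2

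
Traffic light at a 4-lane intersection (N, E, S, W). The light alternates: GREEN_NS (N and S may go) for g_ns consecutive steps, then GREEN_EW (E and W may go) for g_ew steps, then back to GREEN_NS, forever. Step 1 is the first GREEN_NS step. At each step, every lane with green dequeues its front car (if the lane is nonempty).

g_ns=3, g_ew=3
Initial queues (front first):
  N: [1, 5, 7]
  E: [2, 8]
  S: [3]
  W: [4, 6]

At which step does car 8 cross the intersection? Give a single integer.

Step 1 [NS]: N:car1-GO,E:wait,S:car3-GO,W:wait | queues: N=2 E=2 S=0 W=2
Step 2 [NS]: N:car5-GO,E:wait,S:empty,W:wait | queues: N=1 E=2 S=0 W=2
Step 3 [NS]: N:car7-GO,E:wait,S:empty,W:wait | queues: N=0 E=2 S=0 W=2
Step 4 [EW]: N:wait,E:car2-GO,S:wait,W:car4-GO | queues: N=0 E=1 S=0 W=1
Step 5 [EW]: N:wait,E:car8-GO,S:wait,W:car6-GO | queues: N=0 E=0 S=0 W=0
Car 8 crosses at step 5

5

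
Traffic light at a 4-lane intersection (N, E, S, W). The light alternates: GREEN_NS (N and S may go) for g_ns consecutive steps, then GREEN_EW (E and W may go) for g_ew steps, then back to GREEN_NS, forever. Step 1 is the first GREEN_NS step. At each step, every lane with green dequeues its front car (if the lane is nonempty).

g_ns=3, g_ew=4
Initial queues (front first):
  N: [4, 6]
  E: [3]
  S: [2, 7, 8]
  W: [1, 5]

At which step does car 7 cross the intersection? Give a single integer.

Step 1 [NS]: N:car4-GO,E:wait,S:car2-GO,W:wait | queues: N=1 E=1 S=2 W=2
Step 2 [NS]: N:car6-GO,E:wait,S:car7-GO,W:wait | queues: N=0 E=1 S=1 W=2
Step 3 [NS]: N:empty,E:wait,S:car8-GO,W:wait | queues: N=0 E=1 S=0 W=2
Step 4 [EW]: N:wait,E:car3-GO,S:wait,W:car1-GO | queues: N=0 E=0 S=0 W=1
Step 5 [EW]: N:wait,E:empty,S:wait,W:car5-GO | queues: N=0 E=0 S=0 W=0
Car 7 crosses at step 2

2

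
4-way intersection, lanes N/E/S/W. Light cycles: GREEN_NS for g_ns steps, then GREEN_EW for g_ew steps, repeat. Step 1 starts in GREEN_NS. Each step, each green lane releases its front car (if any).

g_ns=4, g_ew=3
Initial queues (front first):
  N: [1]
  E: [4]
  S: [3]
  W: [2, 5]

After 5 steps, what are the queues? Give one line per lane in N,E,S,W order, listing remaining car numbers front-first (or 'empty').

Step 1 [NS]: N:car1-GO,E:wait,S:car3-GO,W:wait | queues: N=0 E=1 S=0 W=2
Step 2 [NS]: N:empty,E:wait,S:empty,W:wait | queues: N=0 E=1 S=0 W=2
Step 3 [NS]: N:empty,E:wait,S:empty,W:wait | queues: N=0 E=1 S=0 W=2
Step 4 [NS]: N:empty,E:wait,S:empty,W:wait | queues: N=0 E=1 S=0 W=2
Step 5 [EW]: N:wait,E:car4-GO,S:wait,W:car2-GO | queues: N=0 E=0 S=0 W=1

N: empty
E: empty
S: empty
W: 5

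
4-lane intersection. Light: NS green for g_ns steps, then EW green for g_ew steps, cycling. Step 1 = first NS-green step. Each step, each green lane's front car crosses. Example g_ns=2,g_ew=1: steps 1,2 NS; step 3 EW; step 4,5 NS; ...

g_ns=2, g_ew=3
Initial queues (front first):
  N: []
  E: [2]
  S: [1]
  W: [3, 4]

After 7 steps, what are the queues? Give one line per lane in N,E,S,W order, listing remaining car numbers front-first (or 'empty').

Step 1 [NS]: N:empty,E:wait,S:car1-GO,W:wait | queues: N=0 E=1 S=0 W=2
Step 2 [NS]: N:empty,E:wait,S:empty,W:wait | queues: N=0 E=1 S=0 W=2
Step 3 [EW]: N:wait,E:car2-GO,S:wait,W:car3-GO | queues: N=0 E=0 S=0 W=1
Step 4 [EW]: N:wait,E:empty,S:wait,W:car4-GO | queues: N=0 E=0 S=0 W=0

N: empty
E: empty
S: empty
W: empty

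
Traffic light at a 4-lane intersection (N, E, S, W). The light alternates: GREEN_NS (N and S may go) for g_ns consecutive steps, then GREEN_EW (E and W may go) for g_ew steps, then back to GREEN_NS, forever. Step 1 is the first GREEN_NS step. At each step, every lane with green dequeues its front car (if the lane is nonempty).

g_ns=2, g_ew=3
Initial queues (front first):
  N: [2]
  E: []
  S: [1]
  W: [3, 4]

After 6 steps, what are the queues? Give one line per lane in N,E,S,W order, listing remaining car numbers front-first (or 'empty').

Step 1 [NS]: N:car2-GO,E:wait,S:car1-GO,W:wait | queues: N=0 E=0 S=0 W=2
Step 2 [NS]: N:empty,E:wait,S:empty,W:wait | queues: N=0 E=0 S=0 W=2
Step 3 [EW]: N:wait,E:empty,S:wait,W:car3-GO | queues: N=0 E=0 S=0 W=1
Step 4 [EW]: N:wait,E:empty,S:wait,W:car4-GO | queues: N=0 E=0 S=0 W=0

N: empty
E: empty
S: empty
W: empty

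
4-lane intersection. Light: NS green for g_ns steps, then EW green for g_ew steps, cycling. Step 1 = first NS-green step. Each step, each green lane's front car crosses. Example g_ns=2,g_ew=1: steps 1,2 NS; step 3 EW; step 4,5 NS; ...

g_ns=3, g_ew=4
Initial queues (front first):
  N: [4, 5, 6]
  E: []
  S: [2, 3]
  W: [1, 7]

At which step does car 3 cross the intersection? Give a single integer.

Step 1 [NS]: N:car4-GO,E:wait,S:car2-GO,W:wait | queues: N=2 E=0 S=1 W=2
Step 2 [NS]: N:car5-GO,E:wait,S:car3-GO,W:wait | queues: N=1 E=0 S=0 W=2
Step 3 [NS]: N:car6-GO,E:wait,S:empty,W:wait | queues: N=0 E=0 S=0 W=2
Step 4 [EW]: N:wait,E:empty,S:wait,W:car1-GO | queues: N=0 E=0 S=0 W=1
Step 5 [EW]: N:wait,E:empty,S:wait,W:car7-GO | queues: N=0 E=0 S=0 W=0
Car 3 crosses at step 2

2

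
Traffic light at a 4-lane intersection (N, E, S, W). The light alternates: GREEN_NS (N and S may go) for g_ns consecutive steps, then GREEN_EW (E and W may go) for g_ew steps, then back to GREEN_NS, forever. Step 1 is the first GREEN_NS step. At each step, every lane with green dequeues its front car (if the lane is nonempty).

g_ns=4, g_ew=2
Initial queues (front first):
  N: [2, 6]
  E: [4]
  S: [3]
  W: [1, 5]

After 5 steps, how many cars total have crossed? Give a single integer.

Answer: 5

Derivation:
Step 1 [NS]: N:car2-GO,E:wait,S:car3-GO,W:wait | queues: N=1 E=1 S=0 W=2
Step 2 [NS]: N:car6-GO,E:wait,S:empty,W:wait | queues: N=0 E=1 S=0 W=2
Step 3 [NS]: N:empty,E:wait,S:empty,W:wait | queues: N=0 E=1 S=0 W=2
Step 4 [NS]: N:empty,E:wait,S:empty,W:wait | queues: N=0 E=1 S=0 W=2
Step 5 [EW]: N:wait,E:car4-GO,S:wait,W:car1-GO | queues: N=0 E=0 S=0 W=1
Cars crossed by step 5: 5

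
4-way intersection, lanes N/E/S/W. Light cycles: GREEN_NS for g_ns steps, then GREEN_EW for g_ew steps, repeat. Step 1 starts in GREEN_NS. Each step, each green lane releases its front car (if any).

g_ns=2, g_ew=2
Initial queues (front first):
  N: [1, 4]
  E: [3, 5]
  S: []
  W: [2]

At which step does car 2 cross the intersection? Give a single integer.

Step 1 [NS]: N:car1-GO,E:wait,S:empty,W:wait | queues: N=1 E=2 S=0 W=1
Step 2 [NS]: N:car4-GO,E:wait,S:empty,W:wait | queues: N=0 E=2 S=0 W=1
Step 3 [EW]: N:wait,E:car3-GO,S:wait,W:car2-GO | queues: N=0 E=1 S=0 W=0
Step 4 [EW]: N:wait,E:car5-GO,S:wait,W:empty | queues: N=0 E=0 S=0 W=0
Car 2 crosses at step 3

3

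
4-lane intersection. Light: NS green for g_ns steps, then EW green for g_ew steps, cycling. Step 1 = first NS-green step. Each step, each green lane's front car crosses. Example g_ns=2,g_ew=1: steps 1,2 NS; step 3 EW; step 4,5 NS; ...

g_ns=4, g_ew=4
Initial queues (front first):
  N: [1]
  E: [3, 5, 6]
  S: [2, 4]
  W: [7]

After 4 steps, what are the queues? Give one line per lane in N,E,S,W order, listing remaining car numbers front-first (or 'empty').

Step 1 [NS]: N:car1-GO,E:wait,S:car2-GO,W:wait | queues: N=0 E=3 S=1 W=1
Step 2 [NS]: N:empty,E:wait,S:car4-GO,W:wait | queues: N=0 E=3 S=0 W=1
Step 3 [NS]: N:empty,E:wait,S:empty,W:wait | queues: N=0 E=3 S=0 W=1
Step 4 [NS]: N:empty,E:wait,S:empty,W:wait | queues: N=0 E=3 S=0 W=1

N: empty
E: 3 5 6
S: empty
W: 7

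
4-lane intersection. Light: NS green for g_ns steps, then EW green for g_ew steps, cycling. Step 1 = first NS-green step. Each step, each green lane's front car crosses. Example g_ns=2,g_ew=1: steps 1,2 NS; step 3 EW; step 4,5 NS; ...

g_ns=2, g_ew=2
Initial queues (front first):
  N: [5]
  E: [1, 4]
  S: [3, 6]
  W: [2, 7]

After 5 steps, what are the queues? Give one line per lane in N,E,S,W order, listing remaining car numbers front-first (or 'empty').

Step 1 [NS]: N:car5-GO,E:wait,S:car3-GO,W:wait | queues: N=0 E=2 S=1 W=2
Step 2 [NS]: N:empty,E:wait,S:car6-GO,W:wait | queues: N=0 E=2 S=0 W=2
Step 3 [EW]: N:wait,E:car1-GO,S:wait,W:car2-GO | queues: N=0 E=1 S=0 W=1
Step 4 [EW]: N:wait,E:car4-GO,S:wait,W:car7-GO | queues: N=0 E=0 S=0 W=0

N: empty
E: empty
S: empty
W: empty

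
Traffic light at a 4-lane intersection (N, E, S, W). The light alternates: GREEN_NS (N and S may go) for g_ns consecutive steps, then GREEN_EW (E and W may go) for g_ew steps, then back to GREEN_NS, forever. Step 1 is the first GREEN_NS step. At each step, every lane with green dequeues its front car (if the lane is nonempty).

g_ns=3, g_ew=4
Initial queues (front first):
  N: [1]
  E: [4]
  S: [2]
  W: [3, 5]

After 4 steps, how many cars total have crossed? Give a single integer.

Step 1 [NS]: N:car1-GO,E:wait,S:car2-GO,W:wait | queues: N=0 E=1 S=0 W=2
Step 2 [NS]: N:empty,E:wait,S:empty,W:wait | queues: N=0 E=1 S=0 W=2
Step 3 [NS]: N:empty,E:wait,S:empty,W:wait | queues: N=0 E=1 S=0 W=2
Step 4 [EW]: N:wait,E:car4-GO,S:wait,W:car3-GO | queues: N=0 E=0 S=0 W=1
Cars crossed by step 4: 4

Answer: 4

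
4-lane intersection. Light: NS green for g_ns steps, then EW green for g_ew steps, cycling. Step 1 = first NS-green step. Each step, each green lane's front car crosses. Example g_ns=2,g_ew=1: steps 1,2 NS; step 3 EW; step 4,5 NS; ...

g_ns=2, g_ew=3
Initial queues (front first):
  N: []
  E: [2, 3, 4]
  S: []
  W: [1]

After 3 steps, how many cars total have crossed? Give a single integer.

Step 1 [NS]: N:empty,E:wait,S:empty,W:wait | queues: N=0 E=3 S=0 W=1
Step 2 [NS]: N:empty,E:wait,S:empty,W:wait | queues: N=0 E=3 S=0 W=1
Step 3 [EW]: N:wait,E:car2-GO,S:wait,W:car1-GO | queues: N=0 E=2 S=0 W=0
Cars crossed by step 3: 2

Answer: 2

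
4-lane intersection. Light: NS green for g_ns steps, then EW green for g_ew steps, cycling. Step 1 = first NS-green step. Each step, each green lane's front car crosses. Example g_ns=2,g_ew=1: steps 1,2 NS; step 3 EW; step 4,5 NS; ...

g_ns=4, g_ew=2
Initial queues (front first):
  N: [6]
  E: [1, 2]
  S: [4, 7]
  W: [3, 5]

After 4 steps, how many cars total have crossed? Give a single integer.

Answer: 3

Derivation:
Step 1 [NS]: N:car6-GO,E:wait,S:car4-GO,W:wait | queues: N=0 E=2 S=1 W=2
Step 2 [NS]: N:empty,E:wait,S:car7-GO,W:wait | queues: N=0 E=2 S=0 W=2
Step 3 [NS]: N:empty,E:wait,S:empty,W:wait | queues: N=0 E=2 S=0 W=2
Step 4 [NS]: N:empty,E:wait,S:empty,W:wait | queues: N=0 E=2 S=0 W=2
Cars crossed by step 4: 3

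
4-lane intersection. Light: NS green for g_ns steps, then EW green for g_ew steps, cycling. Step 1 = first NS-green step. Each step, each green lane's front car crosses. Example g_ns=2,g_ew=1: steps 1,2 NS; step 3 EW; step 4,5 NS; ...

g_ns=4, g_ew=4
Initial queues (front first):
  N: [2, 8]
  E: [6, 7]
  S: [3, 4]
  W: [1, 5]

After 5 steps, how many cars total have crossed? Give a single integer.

Step 1 [NS]: N:car2-GO,E:wait,S:car3-GO,W:wait | queues: N=1 E=2 S=1 W=2
Step 2 [NS]: N:car8-GO,E:wait,S:car4-GO,W:wait | queues: N=0 E=2 S=0 W=2
Step 3 [NS]: N:empty,E:wait,S:empty,W:wait | queues: N=0 E=2 S=0 W=2
Step 4 [NS]: N:empty,E:wait,S:empty,W:wait | queues: N=0 E=2 S=0 W=2
Step 5 [EW]: N:wait,E:car6-GO,S:wait,W:car1-GO | queues: N=0 E=1 S=0 W=1
Cars crossed by step 5: 6

Answer: 6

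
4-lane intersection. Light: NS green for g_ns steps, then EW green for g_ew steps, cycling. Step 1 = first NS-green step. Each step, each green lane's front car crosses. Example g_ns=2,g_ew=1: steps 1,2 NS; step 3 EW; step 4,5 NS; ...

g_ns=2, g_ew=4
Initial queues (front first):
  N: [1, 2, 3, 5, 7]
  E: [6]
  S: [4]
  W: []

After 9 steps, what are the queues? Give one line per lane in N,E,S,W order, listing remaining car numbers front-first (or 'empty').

Step 1 [NS]: N:car1-GO,E:wait,S:car4-GO,W:wait | queues: N=4 E=1 S=0 W=0
Step 2 [NS]: N:car2-GO,E:wait,S:empty,W:wait | queues: N=3 E=1 S=0 W=0
Step 3 [EW]: N:wait,E:car6-GO,S:wait,W:empty | queues: N=3 E=0 S=0 W=0
Step 4 [EW]: N:wait,E:empty,S:wait,W:empty | queues: N=3 E=0 S=0 W=0
Step 5 [EW]: N:wait,E:empty,S:wait,W:empty | queues: N=3 E=0 S=0 W=0
Step 6 [EW]: N:wait,E:empty,S:wait,W:empty | queues: N=3 E=0 S=0 W=0
Step 7 [NS]: N:car3-GO,E:wait,S:empty,W:wait | queues: N=2 E=0 S=0 W=0
Step 8 [NS]: N:car5-GO,E:wait,S:empty,W:wait | queues: N=1 E=0 S=0 W=0
Step 9 [EW]: N:wait,E:empty,S:wait,W:empty | queues: N=1 E=0 S=0 W=0

N: 7
E: empty
S: empty
W: empty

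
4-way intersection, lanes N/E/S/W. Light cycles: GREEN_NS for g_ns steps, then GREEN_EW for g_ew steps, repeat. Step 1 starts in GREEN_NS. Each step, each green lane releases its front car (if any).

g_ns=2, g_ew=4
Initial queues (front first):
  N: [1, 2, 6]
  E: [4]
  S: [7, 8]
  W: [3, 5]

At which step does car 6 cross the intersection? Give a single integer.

Step 1 [NS]: N:car1-GO,E:wait,S:car7-GO,W:wait | queues: N=2 E=1 S=1 W=2
Step 2 [NS]: N:car2-GO,E:wait,S:car8-GO,W:wait | queues: N=1 E=1 S=0 W=2
Step 3 [EW]: N:wait,E:car4-GO,S:wait,W:car3-GO | queues: N=1 E=0 S=0 W=1
Step 4 [EW]: N:wait,E:empty,S:wait,W:car5-GO | queues: N=1 E=0 S=0 W=0
Step 5 [EW]: N:wait,E:empty,S:wait,W:empty | queues: N=1 E=0 S=0 W=0
Step 6 [EW]: N:wait,E:empty,S:wait,W:empty | queues: N=1 E=0 S=0 W=0
Step 7 [NS]: N:car6-GO,E:wait,S:empty,W:wait | queues: N=0 E=0 S=0 W=0
Car 6 crosses at step 7

7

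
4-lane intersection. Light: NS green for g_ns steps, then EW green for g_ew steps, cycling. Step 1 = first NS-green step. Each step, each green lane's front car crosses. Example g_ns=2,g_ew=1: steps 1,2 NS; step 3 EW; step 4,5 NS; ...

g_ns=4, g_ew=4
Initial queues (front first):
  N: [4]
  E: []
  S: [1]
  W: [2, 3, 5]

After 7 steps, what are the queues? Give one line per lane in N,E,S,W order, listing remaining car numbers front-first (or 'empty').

Step 1 [NS]: N:car4-GO,E:wait,S:car1-GO,W:wait | queues: N=0 E=0 S=0 W=3
Step 2 [NS]: N:empty,E:wait,S:empty,W:wait | queues: N=0 E=0 S=0 W=3
Step 3 [NS]: N:empty,E:wait,S:empty,W:wait | queues: N=0 E=0 S=0 W=3
Step 4 [NS]: N:empty,E:wait,S:empty,W:wait | queues: N=0 E=0 S=0 W=3
Step 5 [EW]: N:wait,E:empty,S:wait,W:car2-GO | queues: N=0 E=0 S=0 W=2
Step 6 [EW]: N:wait,E:empty,S:wait,W:car3-GO | queues: N=0 E=0 S=0 W=1
Step 7 [EW]: N:wait,E:empty,S:wait,W:car5-GO | queues: N=0 E=0 S=0 W=0

N: empty
E: empty
S: empty
W: empty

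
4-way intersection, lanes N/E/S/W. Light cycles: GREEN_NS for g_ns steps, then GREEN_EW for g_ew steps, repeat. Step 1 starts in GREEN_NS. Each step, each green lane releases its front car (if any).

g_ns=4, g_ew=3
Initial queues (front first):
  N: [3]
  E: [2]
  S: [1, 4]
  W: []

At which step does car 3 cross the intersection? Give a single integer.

Step 1 [NS]: N:car3-GO,E:wait,S:car1-GO,W:wait | queues: N=0 E=1 S=1 W=0
Step 2 [NS]: N:empty,E:wait,S:car4-GO,W:wait | queues: N=0 E=1 S=0 W=0
Step 3 [NS]: N:empty,E:wait,S:empty,W:wait | queues: N=0 E=1 S=0 W=0
Step 4 [NS]: N:empty,E:wait,S:empty,W:wait | queues: N=0 E=1 S=0 W=0
Step 5 [EW]: N:wait,E:car2-GO,S:wait,W:empty | queues: N=0 E=0 S=0 W=0
Car 3 crosses at step 1

1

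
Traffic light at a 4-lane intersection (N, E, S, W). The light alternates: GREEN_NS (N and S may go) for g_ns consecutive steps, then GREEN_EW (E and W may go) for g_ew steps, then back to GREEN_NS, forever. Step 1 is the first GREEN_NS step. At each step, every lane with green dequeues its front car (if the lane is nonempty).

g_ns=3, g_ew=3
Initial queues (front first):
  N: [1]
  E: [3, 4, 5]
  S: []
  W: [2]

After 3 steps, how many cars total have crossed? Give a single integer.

Step 1 [NS]: N:car1-GO,E:wait,S:empty,W:wait | queues: N=0 E=3 S=0 W=1
Step 2 [NS]: N:empty,E:wait,S:empty,W:wait | queues: N=0 E=3 S=0 W=1
Step 3 [NS]: N:empty,E:wait,S:empty,W:wait | queues: N=0 E=3 S=0 W=1
Cars crossed by step 3: 1

Answer: 1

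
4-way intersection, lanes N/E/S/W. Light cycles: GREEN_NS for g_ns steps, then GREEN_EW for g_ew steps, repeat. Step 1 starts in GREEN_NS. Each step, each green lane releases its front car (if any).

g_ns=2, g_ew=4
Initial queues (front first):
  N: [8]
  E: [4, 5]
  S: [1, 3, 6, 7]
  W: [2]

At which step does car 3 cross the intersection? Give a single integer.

Step 1 [NS]: N:car8-GO,E:wait,S:car1-GO,W:wait | queues: N=0 E=2 S=3 W=1
Step 2 [NS]: N:empty,E:wait,S:car3-GO,W:wait | queues: N=0 E=2 S=2 W=1
Step 3 [EW]: N:wait,E:car4-GO,S:wait,W:car2-GO | queues: N=0 E=1 S=2 W=0
Step 4 [EW]: N:wait,E:car5-GO,S:wait,W:empty | queues: N=0 E=0 S=2 W=0
Step 5 [EW]: N:wait,E:empty,S:wait,W:empty | queues: N=0 E=0 S=2 W=0
Step 6 [EW]: N:wait,E:empty,S:wait,W:empty | queues: N=0 E=0 S=2 W=0
Step 7 [NS]: N:empty,E:wait,S:car6-GO,W:wait | queues: N=0 E=0 S=1 W=0
Step 8 [NS]: N:empty,E:wait,S:car7-GO,W:wait | queues: N=0 E=0 S=0 W=0
Car 3 crosses at step 2

2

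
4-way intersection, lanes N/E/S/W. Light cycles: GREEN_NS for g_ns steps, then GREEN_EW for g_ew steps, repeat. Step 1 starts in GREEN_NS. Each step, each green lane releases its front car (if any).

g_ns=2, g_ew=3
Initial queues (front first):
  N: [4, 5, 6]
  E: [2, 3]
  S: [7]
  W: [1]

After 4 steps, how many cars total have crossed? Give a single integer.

Step 1 [NS]: N:car4-GO,E:wait,S:car7-GO,W:wait | queues: N=2 E=2 S=0 W=1
Step 2 [NS]: N:car5-GO,E:wait,S:empty,W:wait | queues: N=1 E=2 S=0 W=1
Step 3 [EW]: N:wait,E:car2-GO,S:wait,W:car1-GO | queues: N=1 E=1 S=0 W=0
Step 4 [EW]: N:wait,E:car3-GO,S:wait,W:empty | queues: N=1 E=0 S=0 W=0
Cars crossed by step 4: 6

Answer: 6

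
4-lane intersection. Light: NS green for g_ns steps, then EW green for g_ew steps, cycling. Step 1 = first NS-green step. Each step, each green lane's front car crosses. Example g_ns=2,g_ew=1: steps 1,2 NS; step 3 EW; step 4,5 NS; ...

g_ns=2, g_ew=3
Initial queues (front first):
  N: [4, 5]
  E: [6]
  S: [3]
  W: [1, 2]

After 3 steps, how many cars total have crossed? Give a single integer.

Answer: 5

Derivation:
Step 1 [NS]: N:car4-GO,E:wait,S:car3-GO,W:wait | queues: N=1 E=1 S=0 W=2
Step 2 [NS]: N:car5-GO,E:wait,S:empty,W:wait | queues: N=0 E=1 S=0 W=2
Step 3 [EW]: N:wait,E:car6-GO,S:wait,W:car1-GO | queues: N=0 E=0 S=0 W=1
Cars crossed by step 3: 5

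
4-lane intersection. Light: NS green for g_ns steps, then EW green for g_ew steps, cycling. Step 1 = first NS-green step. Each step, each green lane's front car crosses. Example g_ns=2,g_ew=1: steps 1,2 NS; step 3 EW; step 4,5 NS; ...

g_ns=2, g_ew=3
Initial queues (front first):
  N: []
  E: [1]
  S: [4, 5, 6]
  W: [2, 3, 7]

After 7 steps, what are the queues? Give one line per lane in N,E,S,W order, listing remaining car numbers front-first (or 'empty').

Step 1 [NS]: N:empty,E:wait,S:car4-GO,W:wait | queues: N=0 E=1 S=2 W=3
Step 2 [NS]: N:empty,E:wait,S:car5-GO,W:wait | queues: N=0 E=1 S=1 W=3
Step 3 [EW]: N:wait,E:car1-GO,S:wait,W:car2-GO | queues: N=0 E=0 S=1 W=2
Step 4 [EW]: N:wait,E:empty,S:wait,W:car3-GO | queues: N=0 E=0 S=1 W=1
Step 5 [EW]: N:wait,E:empty,S:wait,W:car7-GO | queues: N=0 E=0 S=1 W=0
Step 6 [NS]: N:empty,E:wait,S:car6-GO,W:wait | queues: N=0 E=0 S=0 W=0

N: empty
E: empty
S: empty
W: empty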